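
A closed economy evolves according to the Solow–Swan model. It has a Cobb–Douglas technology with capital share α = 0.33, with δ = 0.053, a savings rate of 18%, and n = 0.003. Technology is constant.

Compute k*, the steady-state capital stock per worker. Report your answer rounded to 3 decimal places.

k* ≈ 5.713

At the steady state, Δk = 0, so s·k^α = (n + δ)·k.
Dividing both sides by k: k^(1−α) = s / (n + δ).
k^0.67 = 0.18 / (0.003 + 0.053) = 0.18 / 0.056 = 3.2143
k* = 3.2143^(1/0.67) ≈ 5.7128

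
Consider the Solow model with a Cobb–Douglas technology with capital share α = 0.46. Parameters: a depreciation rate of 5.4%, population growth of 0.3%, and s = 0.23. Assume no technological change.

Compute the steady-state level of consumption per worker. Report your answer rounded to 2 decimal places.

Steady state requires s·f(k) = (n + δ)·k, i.e. s·k^α = (n + δ)·k.
Dividing both sides by k: k^(1−α) = s / (n + δ).
k^0.54 = 0.23 / (0.003 + 0.054) = 0.23 / 0.057 = 4.0351
k* = 4.0351^(1/0.54) ≈ 13.2420
y* = (k*)^α = 13.2420^0.46 ≈ 3.2817
c* = (1 − s)·y* = (1 − 0.23) × 3.2817 ≈ 2.5269

c* = 2.53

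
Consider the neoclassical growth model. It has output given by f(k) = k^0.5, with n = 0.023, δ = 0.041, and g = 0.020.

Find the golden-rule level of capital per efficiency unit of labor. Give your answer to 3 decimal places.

k_gold ≈ 35.431

The golden rule sets f'(k) = n + g + δ, i.e. α·k^(α−1) = n + g + δ.
So k^(1−α) = α / (n + g + δ) = 0.5 / 0.084 = 5.9524.
k_gold = 5.9524^(1/0.5) ≈ 35.4311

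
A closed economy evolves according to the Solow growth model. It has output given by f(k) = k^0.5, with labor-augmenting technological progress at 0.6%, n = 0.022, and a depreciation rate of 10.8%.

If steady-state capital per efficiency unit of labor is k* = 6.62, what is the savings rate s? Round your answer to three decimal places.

In steady state, investment equals break-even investment: s·k^α = (n + g + δ)·k.
So s / (n + g + δ) = (k*)^(1−α) = 6.62^0.5 = 2.5729.
Therefore s = 2.5729 × (n + g + δ) = 2.5729 × 0.136 = 0.3499.

s ≈ 0.350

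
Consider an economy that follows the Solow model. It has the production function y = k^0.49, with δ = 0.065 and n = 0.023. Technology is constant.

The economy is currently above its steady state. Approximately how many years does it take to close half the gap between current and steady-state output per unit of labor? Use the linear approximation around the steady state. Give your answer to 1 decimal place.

Near the steady state the convergence rate is λ = (1 − α)(n + δ).
λ = (1 − 0.49) × 0.088 = 0.51 × 0.088 = 0.04488
Half-life = ln 2 / λ = 0.6931 / 0.04488 ≈ 15.44 years

t_½ ≈ 15.4 years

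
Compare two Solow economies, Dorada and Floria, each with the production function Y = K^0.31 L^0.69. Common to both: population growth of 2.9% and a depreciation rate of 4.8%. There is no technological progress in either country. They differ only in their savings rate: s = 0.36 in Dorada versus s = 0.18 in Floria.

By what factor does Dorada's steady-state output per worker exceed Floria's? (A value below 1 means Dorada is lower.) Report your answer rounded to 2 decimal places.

Steady-state y* = [s/(n + δ)]^(α/(1−α)), so the ratio is [ (s_D/(n + δ)_D) / (s_F/(n + δ)_F) ]^0.4493.
s_D/(n + δ)_D = 0.36/0.077 = 4.6753; s_F/(n + δ)_F = 0.18/0.077 = 2.3377.
Ratio = (4.6753/2.3377)^0.4493 = 2.0000^0.4493 ≈ 1.3654

y*_D / y*_F ≈ 1.37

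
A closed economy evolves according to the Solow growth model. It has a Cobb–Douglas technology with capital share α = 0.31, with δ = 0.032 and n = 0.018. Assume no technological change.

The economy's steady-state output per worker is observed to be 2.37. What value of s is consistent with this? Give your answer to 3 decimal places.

At the steady state, Δk = 0, so s·k^α = (n + δ)·k.
Since y* = [s/(n + δ)]^(α/(1−α)), we have s/(n + δ) = (y*)^((1−α)/α) = 2.37^2.2258 = 6.8252.
Therefore s = 6.8252 × (n + δ) = 6.8252 × 0.050 = 0.3413.

s ≈ 0.341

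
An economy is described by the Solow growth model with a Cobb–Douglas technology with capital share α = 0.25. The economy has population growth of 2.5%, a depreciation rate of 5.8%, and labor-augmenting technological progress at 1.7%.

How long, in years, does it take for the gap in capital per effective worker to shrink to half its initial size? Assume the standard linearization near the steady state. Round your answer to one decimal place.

Near the steady state the convergence rate is λ = (1 − α)(n + g + δ).
λ = (1 − 0.25) × 0.100 = 0.75 × 0.100 = 0.0750
Half-life = ln 2 / λ = 0.6931 / 0.0750 ≈ 9.24 years

about 9.2 years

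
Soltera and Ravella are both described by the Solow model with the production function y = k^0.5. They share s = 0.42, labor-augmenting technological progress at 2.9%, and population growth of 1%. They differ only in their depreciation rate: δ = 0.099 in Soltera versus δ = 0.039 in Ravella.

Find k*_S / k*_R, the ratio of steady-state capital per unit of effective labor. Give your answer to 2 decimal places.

Steady-state k* = [s/(n + g + δ)]^(1/(1−α)), so the ratio is [ (s_S/(n + g + δ)_S) / (s_R/(n + g + δ)_R) ]^2.
s_S/(n + g + δ)_S = 0.42/0.138 = 3.0435; s_R/(n + g + δ)_R = 0.42/0.078 = 5.3846.
Ratio = (3.0435/5.3846)^2 = 0.5652^2 ≈ 0.3195

ratio ≈ 0.32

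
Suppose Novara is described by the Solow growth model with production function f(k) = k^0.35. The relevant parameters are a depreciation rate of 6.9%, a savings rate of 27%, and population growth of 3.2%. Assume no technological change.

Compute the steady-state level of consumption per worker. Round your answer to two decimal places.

c* ≈ 1.24

In steady state, investment equals break-even investment: s·k^α = (n + δ)·k.
Dividing both sides by k: k^(1−α) = s / (n + δ).
k^0.65 = 0.27 / (0.032 + 0.069) = 0.27 / 0.101 = 2.6733
k* = 2.6733^(1/0.65) ≈ 4.5394
y* = (k*)^α = 4.5394^0.35 ≈ 1.6980
c* = (1 − s)·y* = (1 − 0.27) × 1.6980 ≈ 1.2395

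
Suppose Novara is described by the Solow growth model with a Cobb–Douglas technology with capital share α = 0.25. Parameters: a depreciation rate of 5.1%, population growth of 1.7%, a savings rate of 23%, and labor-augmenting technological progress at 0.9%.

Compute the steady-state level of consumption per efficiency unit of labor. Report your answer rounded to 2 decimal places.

Steady state requires s·f(k) = (n + g + δ)·k, i.e. s·k^α = (n + g + δ)·k.
Rearranging, k^(1−α) = s / (n + g + δ).
k^0.75 = 0.23 / (0.017 + 0.009 + 0.051) = 0.23 / 0.077 = 2.9870
k* = 2.9870^(1/0.75) ≈ 4.3018
y* = (k*)^α = 4.3018^0.25 ≈ 1.4402
c* = (1 − s)·y* = (1 − 0.23) × 1.4402 ≈ 1.1090

c* ≈ 1.11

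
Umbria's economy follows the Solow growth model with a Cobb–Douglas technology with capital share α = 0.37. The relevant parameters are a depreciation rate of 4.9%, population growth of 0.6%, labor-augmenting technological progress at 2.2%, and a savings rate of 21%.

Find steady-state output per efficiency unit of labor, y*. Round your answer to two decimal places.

y* = 1.80

Steady state requires s·f(k) = (n + g + δ)·k, i.e. s·k^α = (n + g + δ)·k.
Rearranging, k^(1−α) = s / (n + g + δ).
k^0.63 = 0.21 / (0.006 + 0.022 + 0.049) = 0.21 / 0.077 = 2.7273
k* = 2.7273^(1/0.63) ≈ 4.9163
y* = (k*)^α = 4.9163^0.37 ≈ 1.8026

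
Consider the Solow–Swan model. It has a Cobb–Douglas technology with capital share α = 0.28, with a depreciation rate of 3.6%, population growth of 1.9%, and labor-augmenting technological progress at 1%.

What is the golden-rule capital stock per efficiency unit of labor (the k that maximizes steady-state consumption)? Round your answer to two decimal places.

The golden rule sets f'(k) = n + g + δ, i.e. α·k^(α−1) = n + g + δ.
So k^(1−α) = α / (n + g + δ) = 0.28 / 0.065 = 4.3077.
k_gold = 4.3077^(1/0.72) ≈ 7.6015

k_gold ≈ 7.60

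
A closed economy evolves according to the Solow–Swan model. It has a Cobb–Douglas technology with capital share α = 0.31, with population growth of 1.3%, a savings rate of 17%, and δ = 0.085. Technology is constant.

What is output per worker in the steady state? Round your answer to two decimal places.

y* = 1.28

In steady state, investment equals break-even investment: s·k^α = (n + δ)·k.
Rearranging, k^(1−α) = s / (n + δ).
k^0.69 = 0.17 / (0.013 + 0.085) = 0.17 / 0.098 = 1.7347
k* = 1.7347^(1/0.69) ≈ 2.2218
y* = (k*)^α = 2.2218^0.31 ≈ 1.2808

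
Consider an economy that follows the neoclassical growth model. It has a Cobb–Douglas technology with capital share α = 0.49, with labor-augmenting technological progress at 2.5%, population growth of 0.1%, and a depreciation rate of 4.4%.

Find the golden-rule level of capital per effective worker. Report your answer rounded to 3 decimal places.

k_gold ≈ 45.400

The golden rule sets f'(k) = n + g + δ, i.e. α·k^(α−1) = n + g + δ.
So k^(1−α) = α / (n + g + δ) = 0.49 / 0.070 = 7.0000.
k_gold = 7.0000^(1/0.51) ≈ 45.3999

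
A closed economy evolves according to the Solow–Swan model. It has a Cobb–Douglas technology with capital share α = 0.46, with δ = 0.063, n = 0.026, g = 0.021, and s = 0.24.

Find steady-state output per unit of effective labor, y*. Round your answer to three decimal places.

In steady state, investment equals break-even investment: s·k^α = (n + g + δ)·k.
Rearranging, k^(1−α) = s / (n + g + δ).
k^0.54 = 0.24 / (0.026 + 0.021 + 0.063) = 0.24 / 0.110 = 2.1818
k* = 2.1818^(1/0.54) ≈ 4.2407
y* = (k*)^α = 4.2407^0.46 ≈ 1.9437

y* ≈ 1.944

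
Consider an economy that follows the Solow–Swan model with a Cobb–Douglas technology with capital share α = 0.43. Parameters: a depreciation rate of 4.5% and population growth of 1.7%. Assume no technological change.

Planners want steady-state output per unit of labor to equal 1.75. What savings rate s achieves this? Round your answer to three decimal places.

Steady state requires s·f(k) = (n + δ)·k, i.e. s·k^α = (n + δ)·k.
Since y* = [s/(n + δ)]^(α/(1−α)), we have s/(n + δ) = (y*)^((1−α)/α) = 1.75^1.3256 = 2.0998.
Therefore s = 2.0998 × (n + δ) = 2.0998 × 0.062 = 0.1302.

s ≈ 0.130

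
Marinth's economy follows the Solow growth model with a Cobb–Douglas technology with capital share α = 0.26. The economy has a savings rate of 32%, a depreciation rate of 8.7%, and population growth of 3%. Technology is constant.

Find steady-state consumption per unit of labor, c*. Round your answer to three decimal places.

At the steady state, Δk = 0, so s·k^α = (n + δ)·k.
Dividing both sides by k: k^(1−α) = s / (n + δ).
k^0.74 = 0.32 / (0.030 + 0.087) = 0.32 / 0.117 = 2.7350
k* = 2.7350^(1/0.74) ≈ 3.8948
y* = (k*)^α = 3.8948^0.26 ≈ 1.4241
c* = (1 − s)·y* = (1 − 0.32) × 1.4241 ≈ 0.9684

c* = 0.968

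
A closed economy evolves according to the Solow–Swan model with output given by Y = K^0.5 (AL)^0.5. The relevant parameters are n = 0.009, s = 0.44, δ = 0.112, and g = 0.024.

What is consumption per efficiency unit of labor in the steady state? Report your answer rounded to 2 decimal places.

At the steady state, Δk = 0, so s·k^α = (n + g + δ)·k.
Dividing both sides by k: k^(1−α) = s / (n + g + δ).
k^0.5 = 0.44 / (0.009 + 0.024 + 0.112) = 0.44 / 0.145 = 3.0345
k* = 3.0345^(1/0.5) ≈ 9.2082
y* = (k*)^α = 9.2082^0.5 ≈ 3.0345
c* = (1 − s)·y* = (1 − 0.44) × 3.0345 ≈ 1.6993

c* = 1.70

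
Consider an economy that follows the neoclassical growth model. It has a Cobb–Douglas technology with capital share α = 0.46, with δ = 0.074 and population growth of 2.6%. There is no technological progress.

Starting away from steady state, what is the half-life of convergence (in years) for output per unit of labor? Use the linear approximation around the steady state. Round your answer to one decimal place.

Near the steady state the convergence rate is λ = (1 − α)(n + δ).
λ = (1 − 0.46) × 0.100 = 0.54 × 0.100 = 0.0540
Half-life = ln 2 / λ = 0.6931 / 0.0540 ≈ 12.84 years

about 12.8 years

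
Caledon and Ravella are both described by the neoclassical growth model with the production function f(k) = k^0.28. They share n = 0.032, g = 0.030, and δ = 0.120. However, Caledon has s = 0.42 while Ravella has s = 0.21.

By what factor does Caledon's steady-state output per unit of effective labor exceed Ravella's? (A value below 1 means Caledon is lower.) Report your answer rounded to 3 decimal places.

Steady-state y* = [s/(n + g + δ)]^(α/(1−α)), so the ratio is [ (s_C/(n + g + δ)_C) / (s_R/(n + g + δ)_R) ]^0.3889.
s_C/(n + g + δ)_C = 0.42/0.182 = 2.3077; s_R/(n + g + δ)_R = 0.21/0.182 = 1.1538.
Ratio = (2.3077/1.1538)^0.3889 = 2.0001^0.3889 ≈ 1.3094

ratio ≈ 1.309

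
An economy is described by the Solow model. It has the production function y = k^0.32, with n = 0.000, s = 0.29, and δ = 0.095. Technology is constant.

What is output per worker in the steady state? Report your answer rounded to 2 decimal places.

In steady state, investment equals break-even investment: s·k^α = (n + δ)·k.
Rearranging, k^(1−α) = s / (n + δ).
k^0.68 = 0.29 / (0.000 + 0.095) = 0.29 / 0.095 = 3.0526
k* = 3.0526^(1/0.68) ≈ 5.1612
y* = (k*)^α = 5.1612^0.32 ≈ 1.6908

y* = 1.69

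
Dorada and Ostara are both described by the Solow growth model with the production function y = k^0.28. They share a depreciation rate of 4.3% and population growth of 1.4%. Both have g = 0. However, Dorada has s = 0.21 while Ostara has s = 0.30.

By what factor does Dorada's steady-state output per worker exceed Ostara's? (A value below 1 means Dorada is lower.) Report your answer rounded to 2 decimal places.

y*_D / y*_O ≈ 0.87

Steady-state y* = [s/(n + δ)]^(α/(1−α)), so the ratio is [ (s_D/(n + δ)_D) / (s_O/(n + δ)_O) ]^0.3889.
s_D/(n + δ)_D = 0.21/0.057 = 3.6842; s_O/(n + δ)_O = 0.30/0.057 = 5.2632.
Ratio = (3.6842/5.2632)^0.3889 = 0.7000^0.3889 ≈ 0.8705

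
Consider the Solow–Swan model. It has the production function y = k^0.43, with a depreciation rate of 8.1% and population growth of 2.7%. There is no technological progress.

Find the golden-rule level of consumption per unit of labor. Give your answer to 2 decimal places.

At the golden rule, f'(k) = n + δ, so α·k^(α−1) = n + δ and k_gold = (α/(n + δ))^(1/(1−α)).
k_gold = (0.43/0.108)^(1/0.57) = 3.9815^1.7544 ≈ 11.2907
c_gold = f(k_gold) − (n + δ)·k_gold = 2.8358 − 0.108×11.2907 ≈ 1.6164

c_gold ≈ 1.62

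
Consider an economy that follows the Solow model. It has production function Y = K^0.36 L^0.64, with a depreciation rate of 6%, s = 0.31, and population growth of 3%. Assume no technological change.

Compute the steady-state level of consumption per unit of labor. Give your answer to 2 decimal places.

Steady state requires s·f(k) = (n + δ)·k, i.e. s·k^α = (n + δ)·k.
Rearranging, k^(1−α) = s / (n + δ).
k^0.64 = 0.31 / (0.030 + 0.060) = 0.31 / 0.090 = 3.4444
k* = 3.4444^(1/0.64) ≈ 6.9062
y* = (k*)^α = 6.9062^0.36 ≈ 2.0051
c* = (1 − s)·y* = (1 − 0.31) × 2.0051 ≈ 1.3835

c* ≈ 1.38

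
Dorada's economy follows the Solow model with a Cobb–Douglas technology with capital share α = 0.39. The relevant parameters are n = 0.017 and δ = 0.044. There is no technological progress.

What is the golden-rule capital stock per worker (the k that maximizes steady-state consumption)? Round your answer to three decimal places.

k_gold ≈ 20.935

The golden rule sets f'(k) = n + δ, i.e. α·k^(α−1) = n + δ.
So k^(1−α) = α / (n + δ) = 0.39 / 0.061 = 6.3934.
k_gold = 6.3934^(1/0.61) ≈ 20.9350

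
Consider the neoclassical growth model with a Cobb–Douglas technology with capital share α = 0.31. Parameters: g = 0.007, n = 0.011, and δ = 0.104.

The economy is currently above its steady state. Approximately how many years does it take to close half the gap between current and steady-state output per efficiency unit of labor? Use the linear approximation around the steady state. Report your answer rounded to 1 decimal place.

t_½ ≈ 8.2 years

Near the steady state the convergence rate is λ = (1 − α)(n + g + δ).
λ = (1 − 0.31) × 0.122 = 0.69 × 0.122 = 0.08418
Half-life = ln 2 / λ = 0.6931 / 0.08418 ≈ 8.23 years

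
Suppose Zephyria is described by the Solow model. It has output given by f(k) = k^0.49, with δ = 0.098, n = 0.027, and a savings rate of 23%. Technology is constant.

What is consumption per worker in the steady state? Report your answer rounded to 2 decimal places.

c* ≈ 1.38

At the steady state, Δk = 0, so s·k^α = (n + δ)·k.
Dividing both sides by k: k^(1−α) = s / (n + δ).
k^0.51 = 0.23 / (0.027 + 0.098) = 0.23 / 0.125 = 1.8400
k* = 1.8400^(1/0.51) ≈ 3.3056
y* = (k*)^α = 3.3056^0.49 ≈ 1.7965
c* = (1 − s)·y* = (1 − 0.23) × 1.7965 ≈ 1.3833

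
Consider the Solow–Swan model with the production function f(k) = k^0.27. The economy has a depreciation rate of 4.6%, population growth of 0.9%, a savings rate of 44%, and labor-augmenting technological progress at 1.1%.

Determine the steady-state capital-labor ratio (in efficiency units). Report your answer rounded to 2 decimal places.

k* = 13.45

At the steady state, Δk = 0, so s·k^α = (n + g + δ)·k.
Rearranging, k^(1−α) = s / (n + g + δ).
k^0.73 = 0.44 / (0.009 + 0.011 + 0.046) = 0.44 / 0.066 = 6.6667
k* = 6.6667^(1/0.73) ≈ 13.4476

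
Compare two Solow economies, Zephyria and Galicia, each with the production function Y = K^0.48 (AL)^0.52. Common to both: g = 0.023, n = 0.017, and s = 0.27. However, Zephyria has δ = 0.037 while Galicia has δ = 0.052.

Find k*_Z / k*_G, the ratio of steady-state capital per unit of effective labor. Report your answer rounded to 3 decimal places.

k*_Z / k*_G ≈ 1.408

Steady-state k* = [s/(n + g + δ)]^(1/(1−α)), so the ratio is [ (s_Z/(n + g + δ)_Z) / (s_G/(n + g + δ)_G) ]^1.9231.
s_Z/(n + g + δ)_Z = 0.27/0.077 = 3.5065; s_G/(n + g + δ)_G = 0.27/0.092 = 2.9348.
Ratio = (3.5065/2.9348)^1.9231 = 1.1948^1.9231 ≈ 1.4081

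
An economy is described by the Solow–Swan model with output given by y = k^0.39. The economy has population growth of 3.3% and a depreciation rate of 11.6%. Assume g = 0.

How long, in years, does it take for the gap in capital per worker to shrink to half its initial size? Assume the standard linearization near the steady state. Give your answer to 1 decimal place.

Near the steady state the convergence rate is λ = (1 − α)(n + δ).
λ = (1 − 0.39) × 0.149 = 0.61 × 0.149 = 0.09089
Half-life = ln 2 / λ = 0.6931 / 0.09089 ≈ 7.63 years

half-life ≈ 7.6 years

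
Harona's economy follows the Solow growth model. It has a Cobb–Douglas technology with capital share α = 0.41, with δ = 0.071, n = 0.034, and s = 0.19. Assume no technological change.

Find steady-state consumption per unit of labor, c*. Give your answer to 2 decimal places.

c* ≈ 1.22

Steady state requires s·f(k) = (n + δ)·k, i.e. s·k^α = (n + δ)·k.
Dividing both sides by k: k^(1−α) = s / (n + δ).
k^0.59 = 0.19 / (0.034 + 0.071) = 0.19 / 0.105 = 1.8095
k* = 1.8095^(1/0.59) ≈ 2.7324
y* = (k*)^α = 2.7324^0.41 ≈ 1.5100
c* = (1 − s)·y* = (1 − 0.19) × 1.5100 ≈ 1.2231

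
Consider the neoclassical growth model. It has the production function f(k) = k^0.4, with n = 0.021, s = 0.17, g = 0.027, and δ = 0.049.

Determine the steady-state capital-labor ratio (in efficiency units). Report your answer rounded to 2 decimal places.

k* ≈ 2.55

In steady state, investment equals break-even investment: s·k^α = (n + g + δ)·k.
Dividing both sides by k: k^(1−α) = s / (n + g + δ).
k^0.6 = 0.17 / (0.021 + 0.027 + 0.049) = 0.17 / 0.097 = 1.7526
k* = 1.7526^(1/0.6) ≈ 2.5476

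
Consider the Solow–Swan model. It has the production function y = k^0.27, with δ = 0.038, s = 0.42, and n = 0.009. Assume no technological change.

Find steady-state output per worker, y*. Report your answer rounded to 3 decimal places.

At the steady state, Δk = 0, so s·k^α = (n + δ)·k.
Dividing both sides by k: k^(1−α) = s / (n + δ).
k^0.73 = 0.42 / (0.009 + 0.038) = 0.42 / 0.047 = 8.9362
k* = 8.9362^(1/0.73) ≈ 20.0886
y* = (k*)^α = 20.0886^0.27 ≈ 2.2480

y* = 2.248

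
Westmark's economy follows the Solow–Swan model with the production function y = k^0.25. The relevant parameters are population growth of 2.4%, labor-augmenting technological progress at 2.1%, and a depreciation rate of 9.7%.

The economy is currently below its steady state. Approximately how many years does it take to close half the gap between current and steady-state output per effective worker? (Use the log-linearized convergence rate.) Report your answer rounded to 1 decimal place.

Near the steady state the convergence rate is λ = (1 − α)(n + g + δ).
λ = (1 − 0.25) × 0.142 = 0.75 × 0.142 = 0.1065
Half-life = ln 2 / λ = 0.6931 / 0.1065 ≈ 6.51 years

half-life ≈ 6.5 years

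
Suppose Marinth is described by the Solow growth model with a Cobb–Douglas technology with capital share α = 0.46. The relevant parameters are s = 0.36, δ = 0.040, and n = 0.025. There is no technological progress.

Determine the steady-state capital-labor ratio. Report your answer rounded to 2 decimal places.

At the steady state, Δk = 0, so s·k^α = (n + δ)·k.
Dividing both sides by k: k^(1−α) = s / (n + δ).
k^0.54 = 0.36 / (0.025 + 0.040) = 0.36 / 0.065 = 5.5385
k* = 5.5385^(1/0.54) ≈ 23.8041

k* = 23.80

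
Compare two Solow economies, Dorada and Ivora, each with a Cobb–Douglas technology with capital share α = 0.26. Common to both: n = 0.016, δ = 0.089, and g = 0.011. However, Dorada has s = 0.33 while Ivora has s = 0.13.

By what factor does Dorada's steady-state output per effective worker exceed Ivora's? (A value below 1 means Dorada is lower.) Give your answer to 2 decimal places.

y*_D / y*_I ≈ 1.39

Steady-state y* = [s/(n + g + δ)]^(α/(1−α)), so the ratio is [ (s_D/(n + g + δ)_D) / (s_I/(n + g + δ)_I) ]^0.3514.
s_D/(n + g + δ)_D = 0.33/0.116 = 2.8448; s_I/(n + g + δ)_I = 0.13/0.116 = 1.1207.
Ratio = (2.8448/1.1207)^0.3514 = 2.5384^0.3514 ≈ 1.3873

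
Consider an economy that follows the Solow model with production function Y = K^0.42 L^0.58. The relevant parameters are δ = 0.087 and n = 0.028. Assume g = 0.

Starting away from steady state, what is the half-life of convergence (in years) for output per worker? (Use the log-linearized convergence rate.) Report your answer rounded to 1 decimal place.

t_½ ≈ 10.4 years

Near the steady state the convergence rate is λ = (1 − α)(n + δ).
λ = (1 − 0.42) × 0.115 = 0.58 × 0.115 = 0.0667
Half-life = ln 2 / λ = 0.6931 / 0.0667 ≈ 10.39 years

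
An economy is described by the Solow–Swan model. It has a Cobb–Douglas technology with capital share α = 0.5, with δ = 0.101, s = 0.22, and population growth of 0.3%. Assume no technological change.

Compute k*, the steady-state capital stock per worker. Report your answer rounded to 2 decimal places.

At the steady state, Δk = 0, so s·k^α = (n + δ)·k.
Dividing both sides by k: k^(1−α) = s / (n + δ).
k^0.5 = 0.22 / (0.003 + 0.101) = 0.22 / 0.104 = 2.1154
k* = 2.1154^(1/0.5) ≈ 4.4749

k* = 4.47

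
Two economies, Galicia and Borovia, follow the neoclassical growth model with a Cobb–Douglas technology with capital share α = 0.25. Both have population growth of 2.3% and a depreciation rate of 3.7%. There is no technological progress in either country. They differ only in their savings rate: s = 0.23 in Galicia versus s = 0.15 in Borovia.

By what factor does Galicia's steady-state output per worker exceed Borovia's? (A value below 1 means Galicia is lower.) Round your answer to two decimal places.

Steady-state y* = [s/(n + δ)]^(α/(1−α)), so the ratio is [ (s_G/(n + δ)_G) / (s_B/(n + δ)_B) ]^0.3333.
s_G/(n + δ)_G = 0.23/0.060 = 3.8333; s_B/(n + δ)_B = 0.15/0.060 = 2.5000.
Ratio = (3.8333/2.5000)^0.3333 = 1.5333^0.3333 ≈ 1.1531

ratio ≈ 1.15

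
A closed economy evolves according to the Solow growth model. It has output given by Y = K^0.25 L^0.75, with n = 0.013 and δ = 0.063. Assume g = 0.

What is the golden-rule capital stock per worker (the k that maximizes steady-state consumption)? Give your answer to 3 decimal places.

The golden rule sets f'(k) = n + δ, i.e. α·k^(α−1) = n + δ.
So k^(1−α) = α / (n + δ) = 0.25 / 0.076 = 3.2895.
k_gold = 3.2895^(1/0.75) ≈ 4.8922

k_gold ≈ 4.892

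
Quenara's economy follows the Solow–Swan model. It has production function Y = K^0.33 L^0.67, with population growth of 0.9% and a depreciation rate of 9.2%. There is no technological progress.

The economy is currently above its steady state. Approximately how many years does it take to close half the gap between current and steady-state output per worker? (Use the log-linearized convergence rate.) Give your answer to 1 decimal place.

Near the steady state the convergence rate is λ = (1 − α)(n + δ).
λ = (1 − 0.33) × 0.101 = 0.67 × 0.101 = 0.06767
Half-life = ln 2 / λ = 0.6931 / 0.06767 ≈ 10.24 years

half-life ≈ 10.2 years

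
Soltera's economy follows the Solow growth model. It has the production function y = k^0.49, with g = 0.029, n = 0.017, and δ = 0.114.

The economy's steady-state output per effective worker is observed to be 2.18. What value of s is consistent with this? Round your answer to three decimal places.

s ≈ 0.360

In steady state, investment equals break-even investment: s·k^α = (n + g + δ)·k.
Since y* = [s/(n + g + δ)]^(α/(1−α)), we have s/(n + g + δ) = (y*)^((1−α)/α) = 2.18^1.0408 = 2.2504.
Therefore s = 2.2504 × (n + g + δ) = 2.2504 × 0.160 = 0.3601.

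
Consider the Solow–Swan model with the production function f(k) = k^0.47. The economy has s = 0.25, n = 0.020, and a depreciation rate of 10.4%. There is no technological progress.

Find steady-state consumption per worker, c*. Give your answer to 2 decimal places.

c* ≈ 1.40

At the steady state, Δk = 0, so s·k^α = (n + δ)·k.
Dividing both sides by k: k^(1−α) = s / (n + δ).
k^0.53 = 0.25 / (0.020 + 0.104) = 0.25 / 0.124 = 2.0161
k* = 2.0161^(1/0.53) ≈ 3.7545
y* = (k*)^α = 3.7545^0.47 ≈ 1.8623
c* = (1 − s)·y* = (1 − 0.25) × 1.8623 ≈ 1.3967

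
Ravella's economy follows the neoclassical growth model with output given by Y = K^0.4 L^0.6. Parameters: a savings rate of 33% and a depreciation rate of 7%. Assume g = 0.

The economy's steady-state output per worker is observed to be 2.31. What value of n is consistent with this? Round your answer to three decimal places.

Steady state requires s·f(k) = (n + δ)·k, i.e. s·k^α = (n + δ)·k.
Since y* = [s/(n + δ)]^(α/(1−α)), we have s/(n + δ) = (y*)^((1−α)/α) = 2.31^1.5 = 3.5109.
Therefore n + δ = s / 3.5109 = 0.33 / 3.5109 = 0.0940, so n = 0.0940 − 0.070 = 0.0240.

n ≈ 0.024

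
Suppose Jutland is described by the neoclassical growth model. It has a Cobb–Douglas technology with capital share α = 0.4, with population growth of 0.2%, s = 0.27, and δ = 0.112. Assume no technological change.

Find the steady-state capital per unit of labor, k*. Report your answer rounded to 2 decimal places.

k* ≈ 4.21

In steady state, investment equals break-even investment: s·k^α = (n + δ)·k.
Rearranging, k^(1−α) = s / (n + δ).
k^0.6 = 0.27 / (0.002 + 0.112) = 0.27 / 0.114 = 2.3684
k* = 2.3684^(1/0.6) ≈ 4.2082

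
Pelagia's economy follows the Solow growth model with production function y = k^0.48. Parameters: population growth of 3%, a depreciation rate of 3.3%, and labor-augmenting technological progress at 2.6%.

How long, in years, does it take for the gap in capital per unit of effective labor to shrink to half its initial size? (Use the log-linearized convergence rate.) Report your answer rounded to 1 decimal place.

Near the steady state the convergence rate is λ = (1 − α)(n + g + δ).
λ = (1 − 0.48) × 0.089 = 0.52 × 0.089 = 0.04628
Half-life = ln 2 / λ = 0.6931 / 0.04628 ≈ 14.98 years

about 15.0 years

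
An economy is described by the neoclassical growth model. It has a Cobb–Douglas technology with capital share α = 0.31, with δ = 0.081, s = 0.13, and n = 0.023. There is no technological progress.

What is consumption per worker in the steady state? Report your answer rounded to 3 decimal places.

c* ≈ 0.962

In steady state, investment equals break-even investment: s·k^α = (n + δ)·k.
Rearranging, k^(1−α) = s / (n + δ).
k^0.69 = 0.13 / (0.023 + 0.081) = 0.13 / 0.104 = 1.2500
k* = 1.2500^(1/0.69) ≈ 1.3818
y* = (k*)^α = 1.3818^0.31 ≈ 1.1054
c* = (1 − s)·y* = (1 − 0.13) × 1.1054 ≈ 0.9617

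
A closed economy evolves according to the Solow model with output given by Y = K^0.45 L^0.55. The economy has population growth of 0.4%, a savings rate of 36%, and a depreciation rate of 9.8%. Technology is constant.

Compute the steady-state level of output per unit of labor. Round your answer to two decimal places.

y* = 2.81

In steady state, investment equals break-even investment: s·k^α = (n + δ)·k.
Dividing both sides by k: k^(1−α) = s / (n + δ).
k^0.55 = 0.36 / (0.004 + 0.098) = 0.36 / 0.102 = 3.5294
k* = 3.5294^(1/0.55) ≈ 9.9042
y* = (k*)^α = 9.9042^0.45 ≈ 2.8062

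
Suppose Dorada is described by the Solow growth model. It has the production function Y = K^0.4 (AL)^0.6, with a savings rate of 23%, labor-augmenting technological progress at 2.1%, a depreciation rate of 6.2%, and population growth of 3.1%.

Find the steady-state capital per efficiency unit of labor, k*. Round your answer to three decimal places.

In steady state, investment equals break-even investment: s·k^α = (n + g + δ)·k.
Rearranging, k^(1−α) = s / (n + g + δ).
k^0.6 = 0.23 / (0.031 + 0.021 + 0.062) = 0.23 / 0.114 = 2.0175
k* = 2.0175^(1/0.6) ≈ 3.2212

k* = 3.221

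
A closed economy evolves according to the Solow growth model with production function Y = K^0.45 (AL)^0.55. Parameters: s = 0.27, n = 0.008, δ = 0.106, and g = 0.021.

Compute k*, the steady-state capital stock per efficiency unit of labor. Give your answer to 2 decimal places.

k* = 3.53

In steady state, investment equals break-even investment: s·k^α = (n + g + δ)·k.
Dividing both sides by k: k^(1−α) = s / (n + g + δ).
k^0.55 = 0.27 / (0.008 + 0.021 + 0.106) = 0.27 / 0.135 = 2.0000
k* = 2.0000^(1/0.55) ≈ 3.5264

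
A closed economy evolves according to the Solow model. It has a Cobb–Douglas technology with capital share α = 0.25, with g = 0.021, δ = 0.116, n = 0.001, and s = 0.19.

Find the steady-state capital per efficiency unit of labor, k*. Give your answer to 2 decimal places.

k* = 1.53

At the steady state, Δk = 0, so s·k^α = (n + g + δ)·k.
Dividing both sides by k: k^(1−α) = s / (n + g + δ).
k^0.75 = 0.19 / (0.001 + 0.021 + 0.116) = 0.19 / 0.138 = 1.3768
k* = 1.3768^(1/0.75) ≈ 1.5317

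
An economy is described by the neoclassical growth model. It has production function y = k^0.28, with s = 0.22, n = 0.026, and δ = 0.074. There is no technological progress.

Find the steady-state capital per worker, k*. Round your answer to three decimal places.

k* ≈ 2.989

At the steady state, Δk = 0, so s·k^α = (n + δ)·k.
Rearranging, k^(1−α) = s / (n + δ).
k^0.72 = 0.22 / (0.026 + 0.074) = 0.22 / 0.100 = 2.2000
k* = 2.2000^(1/0.72) ≈ 2.9894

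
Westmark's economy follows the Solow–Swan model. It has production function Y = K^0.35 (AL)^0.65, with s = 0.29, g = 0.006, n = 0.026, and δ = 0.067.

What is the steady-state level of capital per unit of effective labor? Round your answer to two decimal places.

At the steady state, Δk = 0, so s·k^α = (n + g + δ)·k.
Dividing both sides by k: k^(1−α) = s / (n + g + δ).
k^0.65 = 0.29 / (0.026 + 0.006 + 0.067) = 0.29 / 0.099 = 2.9293
k* = 2.9293^(1/0.65) ≈ 5.2251

k* = 5.23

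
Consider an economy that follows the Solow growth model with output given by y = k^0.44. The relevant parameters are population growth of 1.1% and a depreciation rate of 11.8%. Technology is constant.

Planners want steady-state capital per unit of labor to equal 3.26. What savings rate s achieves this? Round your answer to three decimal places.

Steady state requires s·f(k) = (n + δ)·k, i.e. s·k^α = (n + δ)·k.
So s / (n + δ) = (k*)^(1−α) = 3.26^0.56 = 1.9382.
Therefore s = 1.9382 × (n + δ) = 1.9382 × 0.129 = 0.2500.

s ≈ 0.250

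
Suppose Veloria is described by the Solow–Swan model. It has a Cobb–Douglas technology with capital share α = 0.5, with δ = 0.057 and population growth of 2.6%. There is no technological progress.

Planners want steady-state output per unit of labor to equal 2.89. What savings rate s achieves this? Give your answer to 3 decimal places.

Steady state requires s·f(k) = (n + δ)·k, i.e. s·k^α = (n + δ)·k.
Since y* = [s/(n + δ)]^(α/(1−α)), we have s/(n + δ) = (y*)^((1−α)/α) = 2.89^1 = 2.8900.
Therefore s = 2.8900 × (n + δ) = 2.8900 × 0.083 = 0.2399.

s ≈ 0.240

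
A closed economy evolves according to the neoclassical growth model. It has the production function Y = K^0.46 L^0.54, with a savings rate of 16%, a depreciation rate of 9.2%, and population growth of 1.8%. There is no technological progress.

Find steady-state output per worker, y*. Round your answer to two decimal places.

y* ≈ 1.38

At the steady state, Δk = 0, so s·k^α = (n + δ)·k.
Dividing both sides by k: k^(1−α) = s / (n + δ).
k^0.54 = 0.16 / (0.018 + 0.092) = 0.16 / 0.110 = 1.4545
k* = 1.4545^(1/0.54) ≈ 2.0013
y* = (k*)^α = 2.0013^0.46 ≈ 1.3760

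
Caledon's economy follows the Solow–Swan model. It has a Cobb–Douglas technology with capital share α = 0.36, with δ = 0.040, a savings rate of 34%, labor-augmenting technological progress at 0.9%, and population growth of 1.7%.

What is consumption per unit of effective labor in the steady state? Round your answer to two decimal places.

c* ≈ 1.66

Steady state requires s·f(k) = (n + g + δ)·k, i.e. s·k^α = (n + g + δ)·k.
Rearranging, k^(1−α) = s / (n + g + δ).
k^0.64 = 0.34 / (0.017 + 0.009 + 0.040) = 0.34 / 0.066 = 5.1515
k* = 5.1515^(1/0.64) ≈ 12.9538
y* = (k*)^α = 12.9538^0.36 ≈ 2.5146
c* = (1 − s)·y* = (1 − 0.34) × 2.5146 ≈ 1.6596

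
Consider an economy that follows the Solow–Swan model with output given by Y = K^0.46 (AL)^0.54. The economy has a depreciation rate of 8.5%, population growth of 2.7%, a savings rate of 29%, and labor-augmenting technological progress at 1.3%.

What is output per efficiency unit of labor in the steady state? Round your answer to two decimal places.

y* = 2.05

Steady state requires s·f(k) = (n + g + δ)·k, i.e. s·k^α = (n + g + δ)·k.
Rearranging, k^(1−α) = s / (n + g + δ).
k^0.54 = 0.29 / (0.027 + 0.013 + 0.085) = 0.29 / 0.125 = 2.3200
k* = 2.3200^(1/0.54) ≈ 4.7515
y* = (k*)^α = 4.7515^0.46 ≈ 2.0481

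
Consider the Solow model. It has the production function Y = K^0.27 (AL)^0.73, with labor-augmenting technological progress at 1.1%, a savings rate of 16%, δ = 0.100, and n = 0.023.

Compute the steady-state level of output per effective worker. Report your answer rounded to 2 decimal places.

Steady state requires s·f(k) = (n + g + δ)·k, i.e. s·k^α = (n + g + δ)·k.
Rearranging, k^(1−α) = s / (n + g + δ).
k^0.73 = 0.16 / (0.023 + 0.011 + 0.100) = 0.16 / 0.134 = 1.1940
k* = 1.1940^(1/0.73) ≈ 1.2749
y* = (k*)^α = 1.2749^0.27 ≈ 1.0678

y* = 1.07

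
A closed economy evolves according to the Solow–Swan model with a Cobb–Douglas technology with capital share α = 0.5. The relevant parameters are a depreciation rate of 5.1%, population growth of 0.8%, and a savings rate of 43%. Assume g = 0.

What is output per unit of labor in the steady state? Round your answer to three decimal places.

y* ≈ 7.288

In steady state, investment equals break-even investment: s·k^α = (n + δ)·k.
Rearranging, k^(1−α) = s / (n + δ).
k^0.5 = 0.43 / (0.008 + 0.051) = 0.43 / 0.059 = 7.2881
k* = 7.2881^(1/0.5) ≈ 53.1164
y* = (k*)^α = 53.1164^0.5 ≈ 7.2881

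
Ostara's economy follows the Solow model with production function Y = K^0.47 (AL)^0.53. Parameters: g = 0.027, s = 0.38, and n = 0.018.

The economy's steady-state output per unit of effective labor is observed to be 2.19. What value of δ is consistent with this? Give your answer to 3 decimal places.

In steady state, investment equals break-even investment: s·k^α = (n + g + δ)·k.
Since y* = [s/(n + g + δ)]^(α/(1−α)), we have s/(n + g + δ) = (y*)^((1−α)/α) = 2.19^1.1277 = 2.4206.
Therefore n + g + δ = s / 2.4206 = 0.38 / 2.4206 = 0.1570, so δ = 0.1570 − 0.045 = 0.1120.

δ ≈ 0.112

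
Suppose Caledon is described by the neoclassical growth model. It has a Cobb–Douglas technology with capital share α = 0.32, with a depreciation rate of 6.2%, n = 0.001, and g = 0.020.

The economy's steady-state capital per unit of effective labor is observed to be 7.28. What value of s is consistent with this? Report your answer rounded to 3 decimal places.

In steady state, investment equals break-even investment: s·k^α = (n + g + δ)·k.
So s / (n + g + δ) = (k*)^(1−α) = 7.28^0.68 = 3.8570.
Therefore s = 3.8570 × (n + g + δ) = 3.8570 × 0.083 = 0.3201.

s ≈ 0.320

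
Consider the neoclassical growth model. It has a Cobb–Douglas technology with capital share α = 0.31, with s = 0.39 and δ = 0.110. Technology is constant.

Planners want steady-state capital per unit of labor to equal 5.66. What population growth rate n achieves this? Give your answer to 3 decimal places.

n ≈ 0.008

At the steady state, Δk = 0, so s·k^α = (n + δ)·k.
So s / (n + δ) = (k*)^(1−α) = 5.66^0.69 = 3.3071.
Therefore n + δ = s / 3.3071 = 0.39 / 3.3071 = 0.1179, so n = 0.1179 − 0.110 = 0.0079.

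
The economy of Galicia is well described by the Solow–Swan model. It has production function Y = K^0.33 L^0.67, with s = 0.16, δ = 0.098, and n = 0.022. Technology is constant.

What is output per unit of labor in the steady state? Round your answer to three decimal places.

Steady state requires s·f(k) = (n + δ)·k, i.e. s·k^α = (n + δ)·k.
Rearranging, k^(1−α) = s / (n + δ).
k^0.67 = 0.16 / (0.022 + 0.098) = 0.16 / 0.120 = 1.3333
k* = 1.3333^(1/0.67) ≈ 1.5362
y* = (k*)^α = 1.5362^0.33 ≈ 1.1522

y* = 1.152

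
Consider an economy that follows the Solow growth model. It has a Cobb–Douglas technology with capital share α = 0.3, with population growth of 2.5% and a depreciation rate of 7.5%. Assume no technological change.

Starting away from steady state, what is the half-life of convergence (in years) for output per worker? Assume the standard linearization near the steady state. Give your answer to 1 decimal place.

about 9.9 years

Near the steady state the convergence rate is λ = (1 − α)(n + δ).
λ = (1 − 0.3) × 0.100 = 0.7 × 0.100 = 0.0700
Half-life = ln 2 / λ = 0.6931 / 0.0700 ≈ 9.90 years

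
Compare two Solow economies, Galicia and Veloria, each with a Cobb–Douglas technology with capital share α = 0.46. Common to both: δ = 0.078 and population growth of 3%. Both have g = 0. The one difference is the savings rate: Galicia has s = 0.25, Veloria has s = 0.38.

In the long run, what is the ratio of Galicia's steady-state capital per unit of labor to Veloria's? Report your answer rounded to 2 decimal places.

Steady-state k* = [s/(n + δ)]^(1/(1−α)), so the ratio is [ (s_G/(n + δ)_G) / (s_V/(n + δ)_V) ]^1.8519.
s_G/(n + δ)_G = 0.25/0.108 = 2.3148; s_V/(n + δ)_V = 0.38/0.108 = 3.5185.
Ratio = (2.3148/3.5185)^1.8519 = 0.6579^1.8519 ≈ 0.4605

ratio ≈ 0.46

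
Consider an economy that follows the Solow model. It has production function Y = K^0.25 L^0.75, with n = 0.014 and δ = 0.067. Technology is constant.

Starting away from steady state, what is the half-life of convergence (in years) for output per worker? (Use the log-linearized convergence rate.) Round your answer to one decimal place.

Near the steady state the convergence rate is λ = (1 − α)(n + δ).
λ = (1 − 0.25) × 0.081 = 0.75 × 0.081 = 0.06075
Half-life = ln 2 / λ = 0.6931 / 0.06075 ≈ 11.41 years

about 11.4 years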